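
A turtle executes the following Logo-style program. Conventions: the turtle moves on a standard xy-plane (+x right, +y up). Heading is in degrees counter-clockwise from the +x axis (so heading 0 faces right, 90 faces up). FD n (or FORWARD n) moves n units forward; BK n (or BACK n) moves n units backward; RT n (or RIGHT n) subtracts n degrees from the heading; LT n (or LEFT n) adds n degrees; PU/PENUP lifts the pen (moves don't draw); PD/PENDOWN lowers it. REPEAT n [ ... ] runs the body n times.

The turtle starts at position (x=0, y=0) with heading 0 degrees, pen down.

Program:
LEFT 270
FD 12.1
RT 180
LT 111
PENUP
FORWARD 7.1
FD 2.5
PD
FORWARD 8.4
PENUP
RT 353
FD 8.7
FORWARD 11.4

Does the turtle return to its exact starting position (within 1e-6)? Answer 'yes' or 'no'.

Answer: no

Derivation:
Executing turtle program step by step:
Start: pos=(0,0), heading=0, pen down
LT 270: heading 0 -> 270
FD 12.1: (0,0) -> (0,-12.1) [heading=270, draw]
RT 180: heading 270 -> 90
LT 111: heading 90 -> 201
PU: pen up
FD 7.1: (0,-12.1) -> (-6.628,-14.644) [heading=201, move]
FD 2.5: (-6.628,-14.644) -> (-8.962,-15.54) [heading=201, move]
PD: pen down
FD 8.4: (-8.962,-15.54) -> (-16.804,-18.551) [heading=201, draw]
PU: pen up
RT 353: heading 201 -> 208
FD 8.7: (-16.804,-18.551) -> (-24.486,-22.635) [heading=208, move]
FD 11.4: (-24.486,-22.635) -> (-34.552,-27.987) [heading=208, move]
Final: pos=(-34.552,-27.987), heading=208, 2 segment(s) drawn

Start position: (0, 0)
Final position: (-34.552, -27.987)
Distance = 44.465; >= 1e-6 -> NOT closed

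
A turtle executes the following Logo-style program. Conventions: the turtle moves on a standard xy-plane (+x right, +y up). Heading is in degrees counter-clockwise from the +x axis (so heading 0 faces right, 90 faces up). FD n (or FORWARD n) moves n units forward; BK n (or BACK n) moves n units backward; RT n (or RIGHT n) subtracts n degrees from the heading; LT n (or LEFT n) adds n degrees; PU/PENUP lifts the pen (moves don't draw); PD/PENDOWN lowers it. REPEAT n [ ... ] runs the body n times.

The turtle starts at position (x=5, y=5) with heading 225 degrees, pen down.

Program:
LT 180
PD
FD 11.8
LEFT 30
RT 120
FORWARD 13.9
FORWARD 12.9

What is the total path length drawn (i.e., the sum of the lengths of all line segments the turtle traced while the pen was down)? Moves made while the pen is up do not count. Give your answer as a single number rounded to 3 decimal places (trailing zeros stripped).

Executing turtle program step by step:
Start: pos=(5,5), heading=225, pen down
LT 180: heading 225 -> 45
PD: pen down
FD 11.8: (5,5) -> (13.344,13.344) [heading=45, draw]
LT 30: heading 45 -> 75
RT 120: heading 75 -> 315
FD 13.9: (13.344,13.344) -> (23.173,3.515) [heading=315, draw]
FD 12.9: (23.173,3.515) -> (32.294,-5.607) [heading=315, draw]
Final: pos=(32.294,-5.607), heading=315, 3 segment(s) drawn

Segment lengths:
  seg 1: (5,5) -> (13.344,13.344), length = 11.8
  seg 2: (13.344,13.344) -> (23.173,3.515), length = 13.9
  seg 3: (23.173,3.515) -> (32.294,-5.607), length = 12.9
Total = 38.6

Answer: 38.6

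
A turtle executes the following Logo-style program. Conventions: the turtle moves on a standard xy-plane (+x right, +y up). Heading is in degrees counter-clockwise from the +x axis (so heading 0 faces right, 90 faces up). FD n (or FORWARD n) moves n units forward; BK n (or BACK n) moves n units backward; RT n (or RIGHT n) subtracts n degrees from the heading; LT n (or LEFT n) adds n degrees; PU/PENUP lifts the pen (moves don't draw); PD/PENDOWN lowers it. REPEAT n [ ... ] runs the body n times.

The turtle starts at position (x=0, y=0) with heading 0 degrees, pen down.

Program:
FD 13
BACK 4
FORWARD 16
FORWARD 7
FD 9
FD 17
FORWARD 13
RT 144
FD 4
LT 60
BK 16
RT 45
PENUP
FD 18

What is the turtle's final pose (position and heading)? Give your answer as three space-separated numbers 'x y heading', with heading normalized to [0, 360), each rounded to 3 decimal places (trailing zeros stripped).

Answer: 54.764 -0.427 231

Derivation:
Executing turtle program step by step:
Start: pos=(0,0), heading=0, pen down
FD 13: (0,0) -> (13,0) [heading=0, draw]
BK 4: (13,0) -> (9,0) [heading=0, draw]
FD 16: (9,0) -> (25,0) [heading=0, draw]
FD 7: (25,0) -> (32,0) [heading=0, draw]
FD 9: (32,0) -> (41,0) [heading=0, draw]
FD 17: (41,0) -> (58,0) [heading=0, draw]
FD 13: (58,0) -> (71,0) [heading=0, draw]
RT 144: heading 0 -> 216
FD 4: (71,0) -> (67.764,-2.351) [heading=216, draw]
LT 60: heading 216 -> 276
BK 16: (67.764,-2.351) -> (66.091,13.561) [heading=276, draw]
RT 45: heading 276 -> 231
PU: pen up
FD 18: (66.091,13.561) -> (54.764,-0.427) [heading=231, move]
Final: pos=(54.764,-0.427), heading=231, 9 segment(s) drawn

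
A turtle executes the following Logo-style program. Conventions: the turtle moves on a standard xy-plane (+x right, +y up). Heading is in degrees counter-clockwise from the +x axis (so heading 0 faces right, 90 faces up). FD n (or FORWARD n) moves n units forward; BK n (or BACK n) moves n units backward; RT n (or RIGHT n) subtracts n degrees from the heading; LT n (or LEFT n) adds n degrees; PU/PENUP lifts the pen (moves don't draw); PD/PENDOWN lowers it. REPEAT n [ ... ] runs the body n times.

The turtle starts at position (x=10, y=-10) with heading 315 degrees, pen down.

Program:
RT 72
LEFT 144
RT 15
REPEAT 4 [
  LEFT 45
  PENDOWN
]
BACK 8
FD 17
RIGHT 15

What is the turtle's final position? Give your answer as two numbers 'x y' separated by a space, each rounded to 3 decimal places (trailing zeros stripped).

Executing turtle program step by step:
Start: pos=(10,-10), heading=315, pen down
RT 72: heading 315 -> 243
LT 144: heading 243 -> 27
RT 15: heading 27 -> 12
REPEAT 4 [
  -- iteration 1/4 --
  LT 45: heading 12 -> 57
  PD: pen down
  -- iteration 2/4 --
  LT 45: heading 57 -> 102
  PD: pen down
  -- iteration 3/4 --
  LT 45: heading 102 -> 147
  PD: pen down
  -- iteration 4/4 --
  LT 45: heading 147 -> 192
  PD: pen down
]
BK 8: (10,-10) -> (17.825,-8.337) [heading=192, draw]
FD 17: (17.825,-8.337) -> (1.197,-11.871) [heading=192, draw]
RT 15: heading 192 -> 177
Final: pos=(1.197,-11.871), heading=177, 2 segment(s) drawn

Answer: 1.197 -11.871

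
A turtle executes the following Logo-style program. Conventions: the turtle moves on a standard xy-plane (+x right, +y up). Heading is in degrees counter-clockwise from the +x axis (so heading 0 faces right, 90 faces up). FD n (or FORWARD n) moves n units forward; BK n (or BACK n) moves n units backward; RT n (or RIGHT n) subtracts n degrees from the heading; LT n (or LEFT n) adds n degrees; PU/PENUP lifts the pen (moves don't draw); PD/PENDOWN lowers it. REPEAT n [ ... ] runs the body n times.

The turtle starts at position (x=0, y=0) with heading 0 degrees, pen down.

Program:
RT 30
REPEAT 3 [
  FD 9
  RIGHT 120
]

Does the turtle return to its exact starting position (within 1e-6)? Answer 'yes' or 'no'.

Executing turtle program step by step:
Start: pos=(0,0), heading=0, pen down
RT 30: heading 0 -> 330
REPEAT 3 [
  -- iteration 1/3 --
  FD 9: (0,0) -> (7.794,-4.5) [heading=330, draw]
  RT 120: heading 330 -> 210
  -- iteration 2/3 --
  FD 9: (7.794,-4.5) -> (0,-9) [heading=210, draw]
  RT 120: heading 210 -> 90
  -- iteration 3/3 --
  FD 9: (0,-9) -> (0,0) [heading=90, draw]
  RT 120: heading 90 -> 330
]
Final: pos=(0,0), heading=330, 3 segment(s) drawn

Start position: (0, 0)
Final position: (0, 0)
Distance = 0; < 1e-6 -> CLOSED

Answer: yes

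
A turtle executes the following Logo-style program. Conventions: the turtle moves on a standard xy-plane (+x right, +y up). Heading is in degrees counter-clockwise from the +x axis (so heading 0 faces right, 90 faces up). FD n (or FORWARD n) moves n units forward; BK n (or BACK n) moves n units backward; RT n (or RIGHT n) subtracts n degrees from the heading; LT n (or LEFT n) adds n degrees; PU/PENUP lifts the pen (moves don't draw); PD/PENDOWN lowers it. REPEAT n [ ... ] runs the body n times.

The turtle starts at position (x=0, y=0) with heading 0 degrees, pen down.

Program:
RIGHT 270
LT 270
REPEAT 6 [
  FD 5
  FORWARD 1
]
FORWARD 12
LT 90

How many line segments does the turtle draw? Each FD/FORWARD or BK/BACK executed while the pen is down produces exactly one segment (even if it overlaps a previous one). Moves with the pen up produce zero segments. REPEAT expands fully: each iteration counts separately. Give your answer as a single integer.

Answer: 13

Derivation:
Executing turtle program step by step:
Start: pos=(0,0), heading=0, pen down
RT 270: heading 0 -> 90
LT 270: heading 90 -> 0
REPEAT 6 [
  -- iteration 1/6 --
  FD 5: (0,0) -> (5,0) [heading=0, draw]
  FD 1: (5,0) -> (6,0) [heading=0, draw]
  -- iteration 2/6 --
  FD 5: (6,0) -> (11,0) [heading=0, draw]
  FD 1: (11,0) -> (12,0) [heading=0, draw]
  -- iteration 3/6 --
  FD 5: (12,0) -> (17,0) [heading=0, draw]
  FD 1: (17,0) -> (18,0) [heading=0, draw]
  -- iteration 4/6 --
  FD 5: (18,0) -> (23,0) [heading=0, draw]
  FD 1: (23,0) -> (24,0) [heading=0, draw]
  -- iteration 5/6 --
  FD 5: (24,0) -> (29,0) [heading=0, draw]
  FD 1: (29,0) -> (30,0) [heading=0, draw]
  -- iteration 6/6 --
  FD 5: (30,0) -> (35,0) [heading=0, draw]
  FD 1: (35,0) -> (36,0) [heading=0, draw]
]
FD 12: (36,0) -> (48,0) [heading=0, draw]
LT 90: heading 0 -> 90
Final: pos=(48,0), heading=90, 13 segment(s) drawn
Segments drawn: 13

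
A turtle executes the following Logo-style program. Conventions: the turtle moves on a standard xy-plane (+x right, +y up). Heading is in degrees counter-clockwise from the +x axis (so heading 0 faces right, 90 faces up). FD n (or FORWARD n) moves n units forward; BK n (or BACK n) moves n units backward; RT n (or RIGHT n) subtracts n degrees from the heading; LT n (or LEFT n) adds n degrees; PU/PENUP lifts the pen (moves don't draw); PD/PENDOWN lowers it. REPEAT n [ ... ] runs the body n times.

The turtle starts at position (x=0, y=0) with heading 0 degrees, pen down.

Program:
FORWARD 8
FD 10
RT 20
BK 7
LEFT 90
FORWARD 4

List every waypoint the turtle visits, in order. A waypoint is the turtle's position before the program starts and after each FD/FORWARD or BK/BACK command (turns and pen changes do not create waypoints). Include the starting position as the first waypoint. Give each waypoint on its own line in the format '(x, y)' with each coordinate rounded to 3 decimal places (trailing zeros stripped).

Executing turtle program step by step:
Start: pos=(0,0), heading=0, pen down
FD 8: (0,0) -> (8,0) [heading=0, draw]
FD 10: (8,0) -> (18,0) [heading=0, draw]
RT 20: heading 0 -> 340
BK 7: (18,0) -> (11.422,2.394) [heading=340, draw]
LT 90: heading 340 -> 70
FD 4: (11.422,2.394) -> (12.79,6.153) [heading=70, draw]
Final: pos=(12.79,6.153), heading=70, 4 segment(s) drawn
Waypoints (5 total):
(0, 0)
(8, 0)
(18, 0)
(11.422, 2.394)
(12.79, 6.153)

Answer: (0, 0)
(8, 0)
(18, 0)
(11.422, 2.394)
(12.79, 6.153)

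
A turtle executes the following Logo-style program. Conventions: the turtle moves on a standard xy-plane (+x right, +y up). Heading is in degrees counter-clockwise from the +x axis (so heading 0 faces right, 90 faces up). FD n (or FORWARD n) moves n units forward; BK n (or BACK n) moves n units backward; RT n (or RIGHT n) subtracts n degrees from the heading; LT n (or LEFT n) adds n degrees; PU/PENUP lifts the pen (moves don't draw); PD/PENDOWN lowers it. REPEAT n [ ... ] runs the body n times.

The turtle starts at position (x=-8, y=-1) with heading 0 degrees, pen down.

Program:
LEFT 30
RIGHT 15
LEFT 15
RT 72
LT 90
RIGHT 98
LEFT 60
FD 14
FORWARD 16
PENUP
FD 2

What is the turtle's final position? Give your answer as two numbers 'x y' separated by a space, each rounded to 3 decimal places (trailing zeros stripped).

Answer: 23.514 4.557

Derivation:
Executing turtle program step by step:
Start: pos=(-8,-1), heading=0, pen down
LT 30: heading 0 -> 30
RT 15: heading 30 -> 15
LT 15: heading 15 -> 30
RT 72: heading 30 -> 318
LT 90: heading 318 -> 48
RT 98: heading 48 -> 310
LT 60: heading 310 -> 10
FD 14: (-8,-1) -> (5.787,1.431) [heading=10, draw]
FD 16: (5.787,1.431) -> (21.544,4.209) [heading=10, draw]
PU: pen up
FD 2: (21.544,4.209) -> (23.514,4.557) [heading=10, move]
Final: pos=(23.514,4.557), heading=10, 2 segment(s) drawn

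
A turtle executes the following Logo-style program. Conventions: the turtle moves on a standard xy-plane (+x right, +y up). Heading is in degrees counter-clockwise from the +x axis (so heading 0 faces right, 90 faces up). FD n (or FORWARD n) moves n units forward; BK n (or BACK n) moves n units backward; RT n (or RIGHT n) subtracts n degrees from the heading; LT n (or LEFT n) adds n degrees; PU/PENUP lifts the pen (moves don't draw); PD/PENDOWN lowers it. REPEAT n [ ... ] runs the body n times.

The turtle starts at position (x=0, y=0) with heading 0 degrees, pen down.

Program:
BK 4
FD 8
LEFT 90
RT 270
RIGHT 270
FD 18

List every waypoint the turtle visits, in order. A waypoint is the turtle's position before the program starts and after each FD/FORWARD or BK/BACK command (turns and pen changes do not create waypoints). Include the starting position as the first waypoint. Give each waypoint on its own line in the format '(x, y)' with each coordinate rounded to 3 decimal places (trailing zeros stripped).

Executing turtle program step by step:
Start: pos=(0,0), heading=0, pen down
BK 4: (0,0) -> (-4,0) [heading=0, draw]
FD 8: (-4,0) -> (4,0) [heading=0, draw]
LT 90: heading 0 -> 90
RT 270: heading 90 -> 180
RT 270: heading 180 -> 270
FD 18: (4,0) -> (4,-18) [heading=270, draw]
Final: pos=(4,-18), heading=270, 3 segment(s) drawn
Waypoints (4 total):
(0, 0)
(-4, 0)
(4, 0)
(4, -18)

Answer: (0, 0)
(-4, 0)
(4, 0)
(4, -18)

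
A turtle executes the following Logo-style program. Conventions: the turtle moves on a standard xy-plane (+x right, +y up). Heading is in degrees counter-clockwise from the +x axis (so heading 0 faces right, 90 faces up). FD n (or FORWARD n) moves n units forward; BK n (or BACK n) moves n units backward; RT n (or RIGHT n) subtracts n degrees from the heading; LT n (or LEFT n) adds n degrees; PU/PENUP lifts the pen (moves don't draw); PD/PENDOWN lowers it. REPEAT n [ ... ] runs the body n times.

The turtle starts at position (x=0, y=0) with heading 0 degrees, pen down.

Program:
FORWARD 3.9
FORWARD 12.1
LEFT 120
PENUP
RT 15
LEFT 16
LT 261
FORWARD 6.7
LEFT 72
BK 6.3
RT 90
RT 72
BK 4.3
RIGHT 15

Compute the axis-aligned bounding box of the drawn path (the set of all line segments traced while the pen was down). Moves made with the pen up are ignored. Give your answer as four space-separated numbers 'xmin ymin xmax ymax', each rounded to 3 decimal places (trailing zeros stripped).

Executing turtle program step by step:
Start: pos=(0,0), heading=0, pen down
FD 3.9: (0,0) -> (3.9,0) [heading=0, draw]
FD 12.1: (3.9,0) -> (16,0) [heading=0, draw]
LT 120: heading 0 -> 120
PU: pen up
RT 15: heading 120 -> 105
LT 16: heading 105 -> 121
LT 261: heading 121 -> 22
FD 6.7: (16,0) -> (22.212,2.51) [heading=22, move]
LT 72: heading 22 -> 94
BK 6.3: (22.212,2.51) -> (22.652,-3.775) [heading=94, move]
RT 90: heading 94 -> 4
RT 72: heading 4 -> 292
BK 4.3: (22.652,-3.775) -> (21.041,0.212) [heading=292, move]
RT 15: heading 292 -> 277
Final: pos=(21.041,0.212), heading=277, 2 segment(s) drawn

Segment endpoints: x in {0, 3.9, 16}, y in {0}
xmin=0, ymin=0, xmax=16, ymax=0

Answer: 0 0 16 0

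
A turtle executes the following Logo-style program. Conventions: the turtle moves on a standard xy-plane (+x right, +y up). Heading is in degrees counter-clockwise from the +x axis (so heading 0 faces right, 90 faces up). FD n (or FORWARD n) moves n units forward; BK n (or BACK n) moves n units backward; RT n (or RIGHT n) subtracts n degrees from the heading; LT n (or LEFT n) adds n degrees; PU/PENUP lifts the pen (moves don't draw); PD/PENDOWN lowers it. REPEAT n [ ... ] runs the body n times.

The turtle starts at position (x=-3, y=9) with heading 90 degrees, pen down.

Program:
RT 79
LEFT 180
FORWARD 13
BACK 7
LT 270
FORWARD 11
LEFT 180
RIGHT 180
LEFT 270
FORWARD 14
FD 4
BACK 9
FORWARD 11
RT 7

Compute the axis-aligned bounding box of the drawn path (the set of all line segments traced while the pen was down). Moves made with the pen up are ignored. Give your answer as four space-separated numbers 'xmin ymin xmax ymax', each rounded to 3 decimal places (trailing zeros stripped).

Answer: -15.761 6.519 8.644 22.469

Derivation:
Executing turtle program step by step:
Start: pos=(-3,9), heading=90, pen down
RT 79: heading 90 -> 11
LT 180: heading 11 -> 191
FD 13: (-3,9) -> (-15.761,6.519) [heading=191, draw]
BK 7: (-15.761,6.519) -> (-8.89,7.855) [heading=191, draw]
LT 270: heading 191 -> 101
FD 11: (-8.89,7.855) -> (-10.989,18.653) [heading=101, draw]
LT 180: heading 101 -> 281
RT 180: heading 281 -> 101
LT 270: heading 101 -> 11
FD 14: (-10.989,18.653) -> (2.754,21.324) [heading=11, draw]
FD 4: (2.754,21.324) -> (6.681,22.088) [heading=11, draw]
BK 9: (6.681,22.088) -> (-2.154,20.37) [heading=11, draw]
FD 11: (-2.154,20.37) -> (8.644,22.469) [heading=11, draw]
RT 7: heading 11 -> 4
Final: pos=(8.644,22.469), heading=4, 7 segment(s) drawn

Segment endpoints: x in {-15.761, -10.989, -8.89, -3, -2.154, 2.754, 6.681, 8.644}, y in {6.519, 7.855, 9, 18.653, 20.37, 21.324, 22.088, 22.469}
xmin=-15.761, ymin=6.519, xmax=8.644, ymax=22.469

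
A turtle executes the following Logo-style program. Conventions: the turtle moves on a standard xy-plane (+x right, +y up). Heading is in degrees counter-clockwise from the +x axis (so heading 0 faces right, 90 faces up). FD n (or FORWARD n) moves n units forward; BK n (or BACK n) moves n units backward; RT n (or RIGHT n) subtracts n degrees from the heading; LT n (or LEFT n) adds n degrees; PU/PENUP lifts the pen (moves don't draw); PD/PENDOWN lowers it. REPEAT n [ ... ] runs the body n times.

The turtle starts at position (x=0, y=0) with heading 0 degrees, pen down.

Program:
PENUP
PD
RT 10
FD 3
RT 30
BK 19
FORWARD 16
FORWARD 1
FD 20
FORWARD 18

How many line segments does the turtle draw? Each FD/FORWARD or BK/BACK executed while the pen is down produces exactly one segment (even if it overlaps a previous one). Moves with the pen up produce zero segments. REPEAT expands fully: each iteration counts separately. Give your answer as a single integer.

Executing turtle program step by step:
Start: pos=(0,0), heading=0, pen down
PU: pen up
PD: pen down
RT 10: heading 0 -> 350
FD 3: (0,0) -> (2.954,-0.521) [heading=350, draw]
RT 30: heading 350 -> 320
BK 19: (2.954,-0.521) -> (-11.6,11.692) [heading=320, draw]
FD 16: (-11.6,11.692) -> (0.656,1.407) [heading=320, draw]
FD 1: (0.656,1.407) -> (1.422,0.765) [heading=320, draw]
FD 20: (1.422,0.765) -> (16.743,-12.091) [heading=320, draw]
FD 18: (16.743,-12.091) -> (30.532,-23.661) [heading=320, draw]
Final: pos=(30.532,-23.661), heading=320, 6 segment(s) drawn
Segments drawn: 6

Answer: 6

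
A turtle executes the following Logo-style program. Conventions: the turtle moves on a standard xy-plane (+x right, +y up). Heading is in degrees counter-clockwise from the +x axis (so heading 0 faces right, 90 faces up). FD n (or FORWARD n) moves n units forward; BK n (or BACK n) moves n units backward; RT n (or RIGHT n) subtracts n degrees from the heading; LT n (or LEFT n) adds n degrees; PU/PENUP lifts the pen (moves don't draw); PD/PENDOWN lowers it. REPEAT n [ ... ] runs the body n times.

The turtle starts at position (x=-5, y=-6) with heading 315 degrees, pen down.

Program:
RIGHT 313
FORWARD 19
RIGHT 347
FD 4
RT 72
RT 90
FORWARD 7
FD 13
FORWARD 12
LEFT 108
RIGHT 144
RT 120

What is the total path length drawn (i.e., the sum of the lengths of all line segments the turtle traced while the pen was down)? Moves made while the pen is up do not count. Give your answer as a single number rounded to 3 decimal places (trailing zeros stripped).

Answer: 55

Derivation:
Executing turtle program step by step:
Start: pos=(-5,-6), heading=315, pen down
RT 313: heading 315 -> 2
FD 19: (-5,-6) -> (13.988,-5.337) [heading=2, draw]
RT 347: heading 2 -> 15
FD 4: (13.988,-5.337) -> (17.852,-4.302) [heading=15, draw]
RT 72: heading 15 -> 303
RT 90: heading 303 -> 213
FD 7: (17.852,-4.302) -> (11.981,-8.114) [heading=213, draw]
FD 13: (11.981,-8.114) -> (1.079,-15.194) [heading=213, draw]
FD 12: (1.079,-15.194) -> (-8.985,-21.73) [heading=213, draw]
LT 108: heading 213 -> 321
RT 144: heading 321 -> 177
RT 120: heading 177 -> 57
Final: pos=(-8.985,-21.73), heading=57, 5 segment(s) drawn

Segment lengths:
  seg 1: (-5,-6) -> (13.988,-5.337), length = 19
  seg 2: (13.988,-5.337) -> (17.852,-4.302), length = 4
  seg 3: (17.852,-4.302) -> (11.981,-8.114), length = 7
  seg 4: (11.981,-8.114) -> (1.079,-15.194), length = 13
  seg 5: (1.079,-15.194) -> (-8.985,-21.73), length = 12
Total = 55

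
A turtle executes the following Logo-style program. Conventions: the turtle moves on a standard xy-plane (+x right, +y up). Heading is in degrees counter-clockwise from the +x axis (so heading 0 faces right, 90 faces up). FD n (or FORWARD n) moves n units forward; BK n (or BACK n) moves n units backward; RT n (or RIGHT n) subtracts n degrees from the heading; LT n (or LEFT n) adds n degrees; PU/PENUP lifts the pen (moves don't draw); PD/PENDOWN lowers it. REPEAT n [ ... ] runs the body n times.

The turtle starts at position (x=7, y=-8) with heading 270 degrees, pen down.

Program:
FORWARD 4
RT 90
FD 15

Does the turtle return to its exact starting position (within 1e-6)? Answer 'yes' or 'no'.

Executing turtle program step by step:
Start: pos=(7,-8), heading=270, pen down
FD 4: (7,-8) -> (7,-12) [heading=270, draw]
RT 90: heading 270 -> 180
FD 15: (7,-12) -> (-8,-12) [heading=180, draw]
Final: pos=(-8,-12), heading=180, 2 segment(s) drawn

Start position: (7, -8)
Final position: (-8, -12)
Distance = 15.524; >= 1e-6 -> NOT closed

Answer: no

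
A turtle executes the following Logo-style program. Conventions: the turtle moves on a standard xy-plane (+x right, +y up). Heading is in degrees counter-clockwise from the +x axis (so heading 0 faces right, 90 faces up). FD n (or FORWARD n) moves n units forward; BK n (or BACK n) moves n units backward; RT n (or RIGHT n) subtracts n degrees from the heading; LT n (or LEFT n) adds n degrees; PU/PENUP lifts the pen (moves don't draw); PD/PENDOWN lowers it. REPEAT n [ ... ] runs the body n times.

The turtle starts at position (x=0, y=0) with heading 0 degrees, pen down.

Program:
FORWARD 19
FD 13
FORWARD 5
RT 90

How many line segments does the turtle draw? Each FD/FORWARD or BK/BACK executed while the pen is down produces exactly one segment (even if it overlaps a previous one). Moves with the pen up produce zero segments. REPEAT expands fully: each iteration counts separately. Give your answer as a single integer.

Answer: 3

Derivation:
Executing turtle program step by step:
Start: pos=(0,0), heading=0, pen down
FD 19: (0,0) -> (19,0) [heading=0, draw]
FD 13: (19,0) -> (32,0) [heading=0, draw]
FD 5: (32,0) -> (37,0) [heading=0, draw]
RT 90: heading 0 -> 270
Final: pos=(37,0), heading=270, 3 segment(s) drawn
Segments drawn: 3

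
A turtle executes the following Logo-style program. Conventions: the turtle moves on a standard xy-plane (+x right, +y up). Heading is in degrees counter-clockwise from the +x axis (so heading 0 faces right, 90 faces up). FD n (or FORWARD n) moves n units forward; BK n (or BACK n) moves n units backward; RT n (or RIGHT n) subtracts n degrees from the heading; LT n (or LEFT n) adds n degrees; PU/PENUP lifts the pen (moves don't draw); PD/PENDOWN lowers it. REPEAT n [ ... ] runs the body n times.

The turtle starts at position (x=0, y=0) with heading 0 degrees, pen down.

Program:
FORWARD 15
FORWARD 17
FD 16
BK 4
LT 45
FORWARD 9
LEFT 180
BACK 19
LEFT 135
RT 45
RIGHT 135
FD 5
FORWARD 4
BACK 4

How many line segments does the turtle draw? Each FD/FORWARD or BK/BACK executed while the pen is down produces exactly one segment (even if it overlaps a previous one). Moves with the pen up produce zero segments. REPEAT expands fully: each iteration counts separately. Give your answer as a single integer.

Answer: 9

Derivation:
Executing turtle program step by step:
Start: pos=(0,0), heading=0, pen down
FD 15: (0,0) -> (15,0) [heading=0, draw]
FD 17: (15,0) -> (32,0) [heading=0, draw]
FD 16: (32,0) -> (48,0) [heading=0, draw]
BK 4: (48,0) -> (44,0) [heading=0, draw]
LT 45: heading 0 -> 45
FD 9: (44,0) -> (50.364,6.364) [heading=45, draw]
LT 180: heading 45 -> 225
BK 19: (50.364,6.364) -> (63.799,19.799) [heading=225, draw]
LT 135: heading 225 -> 0
RT 45: heading 0 -> 315
RT 135: heading 315 -> 180
FD 5: (63.799,19.799) -> (58.799,19.799) [heading=180, draw]
FD 4: (58.799,19.799) -> (54.799,19.799) [heading=180, draw]
BK 4: (54.799,19.799) -> (58.799,19.799) [heading=180, draw]
Final: pos=(58.799,19.799), heading=180, 9 segment(s) drawn
Segments drawn: 9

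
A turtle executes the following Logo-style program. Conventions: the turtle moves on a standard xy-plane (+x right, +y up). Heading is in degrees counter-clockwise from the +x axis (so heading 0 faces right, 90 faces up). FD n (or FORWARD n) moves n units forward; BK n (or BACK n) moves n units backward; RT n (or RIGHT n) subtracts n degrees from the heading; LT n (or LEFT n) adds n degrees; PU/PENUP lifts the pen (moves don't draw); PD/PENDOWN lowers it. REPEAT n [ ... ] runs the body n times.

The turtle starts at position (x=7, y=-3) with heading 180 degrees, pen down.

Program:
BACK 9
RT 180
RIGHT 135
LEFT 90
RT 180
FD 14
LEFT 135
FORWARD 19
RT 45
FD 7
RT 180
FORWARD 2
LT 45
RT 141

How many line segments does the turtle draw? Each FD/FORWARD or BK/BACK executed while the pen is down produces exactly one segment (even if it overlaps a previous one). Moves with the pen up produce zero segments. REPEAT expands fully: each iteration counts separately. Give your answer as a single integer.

Executing turtle program step by step:
Start: pos=(7,-3), heading=180, pen down
BK 9: (7,-3) -> (16,-3) [heading=180, draw]
RT 180: heading 180 -> 0
RT 135: heading 0 -> 225
LT 90: heading 225 -> 315
RT 180: heading 315 -> 135
FD 14: (16,-3) -> (6.101,6.899) [heading=135, draw]
LT 135: heading 135 -> 270
FD 19: (6.101,6.899) -> (6.101,-12.101) [heading=270, draw]
RT 45: heading 270 -> 225
FD 7: (6.101,-12.101) -> (1.151,-17.05) [heading=225, draw]
RT 180: heading 225 -> 45
FD 2: (1.151,-17.05) -> (2.565,-15.636) [heading=45, draw]
LT 45: heading 45 -> 90
RT 141: heading 90 -> 309
Final: pos=(2.565,-15.636), heading=309, 5 segment(s) drawn
Segments drawn: 5

Answer: 5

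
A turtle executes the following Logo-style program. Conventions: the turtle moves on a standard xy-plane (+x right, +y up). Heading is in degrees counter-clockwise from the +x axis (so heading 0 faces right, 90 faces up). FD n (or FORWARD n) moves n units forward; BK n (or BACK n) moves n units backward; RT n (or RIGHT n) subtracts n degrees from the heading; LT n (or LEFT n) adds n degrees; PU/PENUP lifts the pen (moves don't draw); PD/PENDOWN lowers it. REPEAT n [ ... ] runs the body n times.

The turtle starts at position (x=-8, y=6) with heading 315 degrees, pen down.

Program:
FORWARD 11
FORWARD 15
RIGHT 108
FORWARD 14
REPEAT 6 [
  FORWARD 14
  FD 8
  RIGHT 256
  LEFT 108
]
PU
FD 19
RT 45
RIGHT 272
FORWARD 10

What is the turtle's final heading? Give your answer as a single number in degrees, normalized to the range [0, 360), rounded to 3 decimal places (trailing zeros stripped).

Executing turtle program step by step:
Start: pos=(-8,6), heading=315, pen down
FD 11: (-8,6) -> (-0.222,-1.778) [heading=315, draw]
FD 15: (-0.222,-1.778) -> (10.385,-12.385) [heading=315, draw]
RT 108: heading 315 -> 207
FD 14: (10.385,-12.385) -> (-2.089,-18.741) [heading=207, draw]
REPEAT 6 [
  -- iteration 1/6 --
  FD 14: (-2.089,-18.741) -> (-14.563,-25.097) [heading=207, draw]
  FD 8: (-14.563,-25.097) -> (-21.691,-28.728) [heading=207, draw]
  RT 256: heading 207 -> 311
  LT 108: heading 311 -> 59
  -- iteration 2/6 --
  FD 14: (-21.691,-28.728) -> (-14.481,-16.728) [heading=59, draw]
  FD 8: (-14.481,-16.728) -> (-10.361,-9.871) [heading=59, draw]
  RT 256: heading 59 -> 163
  LT 108: heading 163 -> 271
  -- iteration 3/6 --
  FD 14: (-10.361,-9.871) -> (-10.116,-23.869) [heading=271, draw]
  FD 8: (-10.116,-23.869) -> (-9.977,-31.867) [heading=271, draw]
  RT 256: heading 271 -> 15
  LT 108: heading 15 -> 123
  -- iteration 4/6 --
  FD 14: (-9.977,-31.867) -> (-17.602,-20.126) [heading=123, draw]
  FD 8: (-17.602,-20.126) -> (-21.959,-13.417) [heading=123, draw]
  RT 256: heading 123 -> 227
  LT 108: heading 227 -> 335
  -- iteration 5/6 --
  FD 14: (-21.959,-13.417) -> (-9.27,-19.333) [heading=335, draw]
  FD 8: (-9.27,-19.333) -> (-2.02,-22.714) [heading=335, draw]
  RT 256: heading 335 -> 79
  LT 108: heading 79 -> 187
  -- iteration 6/6 --
  FD 14: (-2.02,-22.714) -> (-15.916,-24.42) [heading=187, draw]
  FD 8: (-15.916,-24.42) -> (-23.856,-25.395) [heading=187, draw]
  RT 256: heading 187 -> 291
  LT 108: heading 291 -> 39
]
PU: pen up
FD 19: (-23.856,-25.395) -> (-9.09,-13.438) [heading=39, move]
RT 45: heading 39 -> 354
RT 272: heading 354 -> 82
FD 10: (-9.09,-13.438) -> (-7.698,-3.536) [heading=82, move]
Final: pos=(-7.698,-3.536), heading=82, 15 segment(s) drawn

Answer: 82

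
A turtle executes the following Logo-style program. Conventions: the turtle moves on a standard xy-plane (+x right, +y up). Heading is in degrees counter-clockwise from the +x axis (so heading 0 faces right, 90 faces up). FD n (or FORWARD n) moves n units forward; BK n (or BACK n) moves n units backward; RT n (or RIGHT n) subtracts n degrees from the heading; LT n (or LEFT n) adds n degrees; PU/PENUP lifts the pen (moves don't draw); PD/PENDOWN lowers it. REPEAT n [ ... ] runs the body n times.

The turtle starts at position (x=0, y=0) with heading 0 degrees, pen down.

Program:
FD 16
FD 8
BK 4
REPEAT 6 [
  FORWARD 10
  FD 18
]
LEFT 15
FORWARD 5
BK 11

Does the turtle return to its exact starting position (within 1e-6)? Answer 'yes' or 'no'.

Executing turtle program step by step:
Start: pos=(0,0), heading=0, pen down
FD 16: (0,0) -> (16,0) [heading=0, draw]
FD 8: (16,0) -> (24,0) [heading=0, draw]
BK 4: (24,0) -> (20,0) [heading=0, draw]
REPEAT 6 [
  -- iteration 1/6 --
  FD 10: (20,0) -> (30,0) [heading=0, draw]
  FD 18: (30,0) -> (48,0) [heading=0, draw]
  -- iteration 2/6 --
  FD 10: (48,0) -> (58,0) [heading=0, draw]
  FD 18: (58,0) -> (76,0) [heading=0, draw]
  -- iteration 3/6 --
  FD 10: (76,0) -> (86,0) [heading=0, draw]
  FD 18: (86,0) -> (104,0) [heading=0, draw]
  -- iteration 4/6 --
  FD 10: (104,0) -> (114,0) [heading=0, draw]
  FD 18: (114,0) -> (132,0) [heading=0, draw]
  -- iteration 5/6 --
  FD 10: (132,0) -> (142,0) [heading=0, draw]
  FD 18: (142,0) -> (160,0) [heading=0, draw]
  -- iteration 6/6 --
  FD 10: (160,0) -> (170,0) [heading=0, draw]
  FD 18: (170,0) -> (188,0) [heading=0, draw]
]
LT 15: heading 0 -> 15
FD 5: (188,0) -> (192.83,1.294) [heading=15, draw]
BK 11: (192.83,1.294) -> (182.204,-1.553) [heading=15, draw]
Final: pos=(182.204,-1.553), heading=15, 17 segment(s) drawn

Start position: (0, 0)
Final position: (182.204, -1.553)
Distance = 182.211; >= 1e-6 -> NOT closed

Answer: no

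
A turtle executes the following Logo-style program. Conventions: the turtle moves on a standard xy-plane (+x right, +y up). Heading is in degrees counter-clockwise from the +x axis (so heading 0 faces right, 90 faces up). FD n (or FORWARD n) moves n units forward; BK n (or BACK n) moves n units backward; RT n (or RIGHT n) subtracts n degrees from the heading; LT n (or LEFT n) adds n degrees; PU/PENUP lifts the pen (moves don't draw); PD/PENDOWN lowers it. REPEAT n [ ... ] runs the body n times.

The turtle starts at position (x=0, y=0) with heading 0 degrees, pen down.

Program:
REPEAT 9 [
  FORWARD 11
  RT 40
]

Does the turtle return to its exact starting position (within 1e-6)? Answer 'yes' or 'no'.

Answer: yes

Derivation:
Executing turtle program step by step:
Start: pos=(0,0), heading=0, pen down
REPEAT 9 [
  -- iteration 1/9 --
  FD 11: (0,0) -> (11,0) [heading=0, draw]
  RT 40: heading 0 -> 320
  -- iteration 2/9 --
  FD 11: (11,0) -> (19.426,-7.071) [heading=320, draw]
  RT 40: heading 320 -> 280
  -- iteration 3/9 --
  FD 11: (19.426,-7.071) -> (21.337,-17.904) [heading=280, draw]
  RT 40: heading 280 -> 240
  -- iteration 4/9 --
  FD 11: (21.337,-17.904) -> (15.837,-27.43) [heading=240, draw]
  RT 40: heading 240 -> 200
  -- iteration 5/9 --
  FD 11: (15.837,-27.43) -> (5.5,-31.192) [heading=200, draw]
  RT 40: heading 200 -> 160
  -- iteration 6/9 --
  FD 11: (5.5,-31.192) -> (-4.837,-27.43) [heading=160, draw]
  RT 40: heading 160 -> 120
  -- iteration 7/9 --
  FD 11: (-4.837,-27.43) -> (-10.337,-17.904) [heading=120, draw]
  RT 40: heading 120 -> 80
  -- iteration 8/9 --
  FD 11: (-10.337,-17.904) -> (-8.426,-7.071) [heading=80, draw]
  RT 40: heading 80 -> 40
  -- iteration 9/9 --
  FD 11: (-8.426,-7.071) -> (0,0) [heading=40, draw]
  RT 40: heading 40 -> 0
]
Final: pos=(0,0), heading=0, 9 segment(s) drawn

Start position: (0, 0)
Final position: (0, 0)
Distance = 0; < 1e-6 -> CLOSED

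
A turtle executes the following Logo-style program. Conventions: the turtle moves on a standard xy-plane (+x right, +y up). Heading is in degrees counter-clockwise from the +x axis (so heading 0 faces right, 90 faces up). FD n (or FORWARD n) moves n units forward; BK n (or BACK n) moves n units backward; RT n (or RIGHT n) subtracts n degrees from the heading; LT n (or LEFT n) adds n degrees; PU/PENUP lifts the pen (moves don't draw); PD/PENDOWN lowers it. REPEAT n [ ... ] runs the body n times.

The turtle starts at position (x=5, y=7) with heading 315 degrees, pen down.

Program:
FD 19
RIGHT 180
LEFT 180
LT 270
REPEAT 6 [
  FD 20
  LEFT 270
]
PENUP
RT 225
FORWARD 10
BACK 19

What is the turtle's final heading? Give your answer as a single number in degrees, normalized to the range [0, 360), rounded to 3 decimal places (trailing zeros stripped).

Executing turtle program step by step:
Start: pos=(5,7), heading=315, pen down
FD 19: (5,7) -> (18.435,-6.435) [heading=315, draw]
RT 180: heading 315 -> 135
LT 180: heading 135 -> 315
LT 270: heading 315 -> 225
REPEAT 6 [
  -- iteration 1/6 --
  FD 20: (18.435,-6.435) -> (4.293,-20.577) [heading=225, draw]
  LT 270: heading 225 -> 135
  -- iteration 2/6 --
  FD 20: (4.293,-20.577) -> (-9.849,-6.435) [heading=135, draw]
  LT 270: heading 135 -> 45
  -- iteration 3/6 --
  FD 20: (-9.849,-6.435) -> (4.293,7.707) [heading=45, draw]
  LT 270: heading 45 -> 315
  -- iteration 4/6 --
  FD 20: (4.293,7.707) -> (18.435,-6.435) [heading=315, draw]
  LT 270: heading 315 -> 225
  -- iteration 5/6 --
  FD 20: (18.435,-6.435) -> (4.293,-20.577) [heading=225, draw]
  LT 270: heading 225 -> 135
  -- iteration 6/6 --
  FD 20: (4.293,-20.577) -> (-9.849,-6.435) [heading=135, draw]
  LT 270: heading 135 -> 45
]
PU: pen up
RT 225: heading 45 -> 180
FD 10: (-9.849,-6.435) -> (-19.849,-6.435) [heading=180, move]
BK 19: (-19.849,-6.435) -> (-0.849,-6.435) [heading=180, move]
Final: pos=(-0.849,-6.435), heading=180, 7 segment(s) drawn

Answer: 180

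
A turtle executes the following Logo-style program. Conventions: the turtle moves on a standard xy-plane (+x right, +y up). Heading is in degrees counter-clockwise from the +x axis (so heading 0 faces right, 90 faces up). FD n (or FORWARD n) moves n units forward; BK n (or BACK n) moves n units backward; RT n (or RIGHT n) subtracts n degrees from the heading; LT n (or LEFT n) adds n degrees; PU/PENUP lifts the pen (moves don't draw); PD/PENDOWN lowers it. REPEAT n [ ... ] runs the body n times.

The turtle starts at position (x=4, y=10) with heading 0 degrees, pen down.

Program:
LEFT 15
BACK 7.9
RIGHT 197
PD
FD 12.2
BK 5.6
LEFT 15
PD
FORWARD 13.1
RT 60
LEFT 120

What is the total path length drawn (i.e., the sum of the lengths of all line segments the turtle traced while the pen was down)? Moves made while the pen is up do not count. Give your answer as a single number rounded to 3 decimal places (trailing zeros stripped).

Answer: 38.8

Derivation:
Executing turtle program step by step:
Start: pos=(4,10), heading=0, pen down
LT 15: heading 0 -> 15
BK 7.9: (4,10) -> (-3.631,7.955) [heading=15, draw]
RT 197: heading 15 -> 178
PD: pen down
FD 12.2: (-3.631,7.955) -> (-15.823,8.381) [heading=178, draw]
BK 5.6: (-15.823,8.381) -> (-10.227,8.186) [heading=178, draw]
LT 15: heading 178 -> 193
PD: pen down
FD 13.1: (-10.227,8.186) -> (-22.991,5.239) [heading=193, draw]
RT 60: heading 193 -> 133
LT 120: heading 133 -> 253
Final: pos=(-22.991,5.239), heading=253, 4 segment(s) drawn

Segment lengths:
  seg 1: (4,10) -> (-3.631,7.955), length = 7.9
  seg 2: (-3.631,7.955) -> (-15.823,8.381), length = 12.2
  seg 3: (-15.823,8.381) -> (-10.227,8.186), length = 5.6
  seg 4: (-10.227,8.186) -> (-22.991,5.239), length = 13.1
Total = 38.8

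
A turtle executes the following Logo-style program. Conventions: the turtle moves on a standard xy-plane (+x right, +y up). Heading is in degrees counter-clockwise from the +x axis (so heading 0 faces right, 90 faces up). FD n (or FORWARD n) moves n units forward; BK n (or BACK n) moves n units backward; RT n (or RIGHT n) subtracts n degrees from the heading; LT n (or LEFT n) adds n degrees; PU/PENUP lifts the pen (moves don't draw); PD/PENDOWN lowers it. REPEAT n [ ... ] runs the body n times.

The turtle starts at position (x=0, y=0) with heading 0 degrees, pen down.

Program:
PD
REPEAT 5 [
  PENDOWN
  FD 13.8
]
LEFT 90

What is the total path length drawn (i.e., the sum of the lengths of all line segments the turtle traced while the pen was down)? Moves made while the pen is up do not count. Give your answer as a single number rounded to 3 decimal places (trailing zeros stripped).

Executing turtle program step by step:
Start: pos=(0,0), heading=0, pen down
PD: pen down
REPEAT 5 [
  -- iteration 1/5 --
  PD: pen down
  FD 13.8: (0,0) -> (13.8,0) [heading=0, draw]
  -- iteration 2/5 --
  PD: pen down
  FD 13.8: (13.8,0) -> (27.6,0) [heading=0, draw]
  -- iteration 3/5 --
  PD: pen down
  FD 13.8: (27.6,0) -> (41.4,0) [heading=0, draw]
  -- iteration 4/5 --
  PD: pen down
  FD 13.8: (41.4,0) -> (55.2,0) [heading=0, draw]
  -- iteration 5/5 --
  PD: pen down
  FD 13.8: (55.2,0) -> (69,0) [heading=0, draw]
]
LT 90: heading 0 -> 90
Final: pos=(69,0), heading=90, 5 segment(s) drawn

Segment lengths:
  seg 1: (0,0) -> (13.8,0), length = 13.8
  seg 2: (13.8,0) -> (27.6,0), length = 13.8
  seg 3: (27.6,0) -> (41.4,0), length = 13.8
  seg 4: (41.4,0) -> (55.2,0), length = 13.8
  seg 5: (55.2,0) -> (69,0), length = 13.8
Total = 69

Answer: 69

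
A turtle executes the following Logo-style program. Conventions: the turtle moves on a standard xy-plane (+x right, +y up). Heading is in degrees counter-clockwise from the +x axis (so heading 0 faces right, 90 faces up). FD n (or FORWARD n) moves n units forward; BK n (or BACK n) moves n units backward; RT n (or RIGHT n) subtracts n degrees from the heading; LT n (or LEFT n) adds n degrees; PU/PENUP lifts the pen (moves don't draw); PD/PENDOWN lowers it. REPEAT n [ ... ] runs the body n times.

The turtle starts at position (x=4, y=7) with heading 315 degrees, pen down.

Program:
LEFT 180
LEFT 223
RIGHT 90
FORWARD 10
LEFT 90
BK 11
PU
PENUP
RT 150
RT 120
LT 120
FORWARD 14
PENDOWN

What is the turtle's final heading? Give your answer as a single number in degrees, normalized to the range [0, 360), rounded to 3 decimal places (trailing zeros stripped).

Answer: 208

Derivation:
Executing turtle program step by step:
Start: pos=(4,7), heading=315, pen down
LT 180: heading 315 -> 135
LT 223: heading 135 -> 358
RT 90: heading 358 -> 268
FD 10: (4,7) -> (3.651,-2.994) [heading=268, draw]
LT 90: heading 268 -> 358
BK 11: (3.651,-2.994) -> (-7.342,-2.61) [heading=358, draw]
PU: pen up
PU: pen up
RT 150: heading 358 -> 208
RT 120: heading 208 -> 88
LT 120: heading 88 -> 208
FD 14: (-7.342,-2.61) -> (-19.704,-9.183) [heading=208, move]
PD: pen down
Final: pos=(-19.704,-9.183), heading=208, 2 segment(s) drawn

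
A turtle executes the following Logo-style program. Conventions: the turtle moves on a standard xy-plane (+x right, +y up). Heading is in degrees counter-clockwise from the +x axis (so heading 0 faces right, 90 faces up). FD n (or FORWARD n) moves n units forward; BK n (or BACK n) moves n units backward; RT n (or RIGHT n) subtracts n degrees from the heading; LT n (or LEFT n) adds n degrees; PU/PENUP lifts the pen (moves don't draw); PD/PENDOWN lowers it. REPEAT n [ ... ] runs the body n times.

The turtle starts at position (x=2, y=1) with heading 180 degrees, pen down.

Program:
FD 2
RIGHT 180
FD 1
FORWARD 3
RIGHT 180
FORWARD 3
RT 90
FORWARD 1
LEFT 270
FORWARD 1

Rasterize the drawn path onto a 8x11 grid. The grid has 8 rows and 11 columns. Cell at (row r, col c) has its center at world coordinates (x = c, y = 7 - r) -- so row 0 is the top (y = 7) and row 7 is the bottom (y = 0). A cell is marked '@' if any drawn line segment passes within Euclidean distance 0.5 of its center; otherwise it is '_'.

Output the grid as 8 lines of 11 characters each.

Answer: ___________
___________
___________
___________
___________
_@@________
@@@@@______
___________

Derivation:
Segment 0: (2,1) -> (0,1)
Segment 1: (0,1) -> (1,1)
Segment 2: (1,1) -> (4,1)
Segment 3: (4,1) -> (1,1)
Segment 4: (1,1) -> (1,2)
Segment 5: (1,2) -> (2,2)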